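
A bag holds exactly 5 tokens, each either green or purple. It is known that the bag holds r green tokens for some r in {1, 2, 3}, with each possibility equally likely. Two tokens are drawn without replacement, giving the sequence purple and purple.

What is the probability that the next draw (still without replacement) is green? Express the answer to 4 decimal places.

Compute the likelihood of the observed sequence for each case: P(data | r = 1) = (4/5)(3/4) = 3/5; P(data | r = 2) = (3/5)(2/4) = 3/10; P(data | r = 3) = (2/5)(1/4) = 1/10.
Weighting by the prior gives 1/3 · 3/5 = 1/5, 1/3 · 3/10 = 1/10, 1/3 · 1/10 = 1/30; these sum to 1/3.
Normalising, the posterior is P(r = 1 | data) = 3/5, P(r = 2 | data) = 3/10, P(r = 3 | data) = 1/10.
Averaging over the posterior, P(green next | data) = (1/3)(3/5) + (2/3)(3/10) + (1)(1/10) = 1/2.

0.5000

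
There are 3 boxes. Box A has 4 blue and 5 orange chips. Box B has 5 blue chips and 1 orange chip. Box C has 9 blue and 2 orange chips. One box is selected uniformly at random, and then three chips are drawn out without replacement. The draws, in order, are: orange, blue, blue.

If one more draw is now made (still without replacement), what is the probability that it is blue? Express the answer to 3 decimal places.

The likelihood of the observed sequence under each hypothesis: P(data | box A) = (5/9)(4/8)(3/7) = 0.11905; P(data | box B) = (1/6)(5/5)(4/4) = 0.16667; P(data | box C) = (2/11)(9/10)(8/9) = 0.14545.
Weighting by the prior gives 1/3 · 0.11905 = 0.039683, 1/3 · 0.16667 = 0.055556, 1/3 · 0.14545 = 0.048485; summing to 0.14372.
Normalising, the posterior is P(box A | data) = 0.2761, P(box B | data) = 0.38655, P(box C | data) = 0.33735.
The predictive probability is P(blue next | data) = (1/3)(0.2761) + (1)(0.38655) + (7/8)(0.33735) = 0.77376.

0.774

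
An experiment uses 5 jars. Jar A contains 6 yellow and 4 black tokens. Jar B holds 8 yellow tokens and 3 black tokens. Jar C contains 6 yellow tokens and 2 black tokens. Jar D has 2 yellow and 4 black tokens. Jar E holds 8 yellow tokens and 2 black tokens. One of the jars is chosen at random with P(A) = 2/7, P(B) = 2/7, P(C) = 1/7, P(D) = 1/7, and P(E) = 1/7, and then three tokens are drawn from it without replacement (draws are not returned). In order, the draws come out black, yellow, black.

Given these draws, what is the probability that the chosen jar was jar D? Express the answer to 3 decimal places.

0.360

For each hypothesis, P(data | H) works out to: P(data | jar A) = (4/10)(6/9)(3/8) = 0.1; P(data | jar B) = (3/11)(8/10)(2/9) = 0.048485; P(data | jar C) = (2/8)(6/7)(1/6) = 0.035714; P(data | jar D) = (4/6)(2/5)(3/4) = 0.2; P(data | jar E) = (2/10)(8/9)(1/8) = 0.022222.
The prior-weighted likelihoods are 2/7 · 0.1 = 0.028571, 2/7 · 0.048485 = 0.013853, 1/7 · 0.035714 = 0.005102, 1/7 · 0.2 = 0.028571, 1/7 · 0.022222 = 0.0031746; with total 0.079272.
Therefore the posterior P(jar D | data) = (0.028571) / (0.079272) = 0.36042.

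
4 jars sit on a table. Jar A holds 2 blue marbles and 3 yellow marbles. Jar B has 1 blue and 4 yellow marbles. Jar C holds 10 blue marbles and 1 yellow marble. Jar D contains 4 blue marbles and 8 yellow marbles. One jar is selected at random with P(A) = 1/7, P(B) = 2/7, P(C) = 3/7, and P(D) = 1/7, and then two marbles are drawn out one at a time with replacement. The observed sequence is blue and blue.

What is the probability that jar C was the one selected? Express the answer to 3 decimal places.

Compute the likelihood of the observed sequence for each case: P(data | jar A) = (2/5)(2/5) = 0.16; P(data | jar B) = (1/5)(1/5) = 0.04; P(data | jar C) = (10/11)(10/11) = 0.82645; P(data | jar D) = (4/12)(4/12) = 0.11111.
The prior-weighted likelihoods are 1/7 · 0.16 = 0.022857, 2/7 · 0.04 = 0.011429, 3/7 · 0.82645 = 0.35419, 1/7 · 0.11111 = 0.015873; with total 0.40435.
By Bayes' rule, P(jar C | data) = (0.35419) / (0.40435) = 0.87595.

0.876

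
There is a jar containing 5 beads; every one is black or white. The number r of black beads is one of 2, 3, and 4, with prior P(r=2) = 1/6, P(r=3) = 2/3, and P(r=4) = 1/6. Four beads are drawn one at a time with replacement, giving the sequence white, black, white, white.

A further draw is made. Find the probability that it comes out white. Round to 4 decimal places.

0.4649

Under each hypothesis, the probability of the observed sequence is: P(data | r = 2) = (3/5)(2/5)(3/5)(3/5) = 0.0864; P(data | r = 3) = (2/5)(3/5)(2/5)(2/5) = 0.0384; P(data | r = 4) = (1/5)(4/5)(1/5)(1/5) = 0.0064.
The prior-weighted likelihoods are 1/6 · 0.0864 = 0.0144, 2/3 · 0.0384 = 0.0256, 1/6 · 0.0064 = 0.0010667; these sum to 0.041067.
Dividing through by the total gives posterior P(r = 2 | data) = 0.35065, P(r = 3 | data) = 0.62338, P(r = 4 | data) = 0.025974.
The predictive probability is P(white next | data) = (3/5)(0.35065) + (2/5)(0.62338) + (1/5)(0.025974) = 0.46494.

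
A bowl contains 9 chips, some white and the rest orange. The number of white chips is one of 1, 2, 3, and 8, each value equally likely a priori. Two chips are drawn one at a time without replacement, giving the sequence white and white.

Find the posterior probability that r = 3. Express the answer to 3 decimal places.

0.094

Compute the likelihood of the observed sequence for each case: P(data | r = 1) = (1/9)(0/8) = 0; P(data | r = 2) = (2/9)(1/8) = 1/36; P(data | r = 3) = (3/9)(2/8) = 1/12; P(data | r = 8) = (8/9)(7/8) = 7/9.
The prior-weighted likelihoods are 1/4 · 0 = 0, 1/4 · 1/36 = 1/144, 1/4 · 1/12 = 1/48, 1/4 · 7/9 = 7/36; summing to 2/9.
Hence P(r = 3 | data) = (1/48) / (2/9) = 3/32.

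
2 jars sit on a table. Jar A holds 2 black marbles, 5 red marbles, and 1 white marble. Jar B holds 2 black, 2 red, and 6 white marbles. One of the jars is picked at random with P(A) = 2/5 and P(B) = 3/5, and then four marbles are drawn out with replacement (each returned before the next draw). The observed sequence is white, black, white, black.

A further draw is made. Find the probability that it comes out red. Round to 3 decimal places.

For each hypothesis, P(data | H) works out to: P(data | jar A) = (1/8)(2/8)(1/8)(2/8) = 0.00097656; P(data | jar B) = (6/10)(2/10)(6/10)(2/10) = 0.0144.
Multiplying each by its prior: 2/5 · 0.00097656 = 0.00039063, 3/5 · 0.0144 = 0.00864; these sum to 0.0090306.
Normalising, the posterior is P(jar A | data) = 0.043256, P(jar B | data) = 0.95674.
So P(red next | data) = Σ P(red next | H) P(H | data) = (5/8)(0.043256) + (1/5)(0.95674) = 0.21838.

0.218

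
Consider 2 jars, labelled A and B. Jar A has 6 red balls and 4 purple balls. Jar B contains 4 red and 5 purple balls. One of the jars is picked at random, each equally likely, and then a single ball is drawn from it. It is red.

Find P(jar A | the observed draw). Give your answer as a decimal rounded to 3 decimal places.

0.574

Under each hypothesis, the probability of this draw is: P(data | jar A) = (6/10) = 3/5; P(data | jar B) = (4/9) = 4/9.
The prior-weighted likelihoods are 1/2 · 3/5 = 3/10, 1/2 · 4/9 = 2/9; these sum to 47/90.
Therefore the posterior P(jar A | data) = (3/10) / (47/90) = 27/47.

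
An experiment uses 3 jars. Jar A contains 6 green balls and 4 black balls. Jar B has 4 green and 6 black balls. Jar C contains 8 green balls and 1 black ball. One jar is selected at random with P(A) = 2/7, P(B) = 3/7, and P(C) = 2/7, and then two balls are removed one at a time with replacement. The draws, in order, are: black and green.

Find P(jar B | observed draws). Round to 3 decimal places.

For each hypothesis, P(data | H) works out to: P(data | jar A) = (4/10)(6/10) = 0.24; P(data | jar B) = (6/10)(4/10) = 0.24; P(data | jar C) = (1/9)(8/9) = 0.098765.
Multiplying each by its prior: 2/7 · 0.24 = 0.068571, 3/7 · 0.24 = 0.10286, 2/7 · 0.098765 = 0.028219; these sum to 0.19965.
By Bayes' rule, P(jar B | data) = (0.10286) / (0.19965) = 0.51519.

0.515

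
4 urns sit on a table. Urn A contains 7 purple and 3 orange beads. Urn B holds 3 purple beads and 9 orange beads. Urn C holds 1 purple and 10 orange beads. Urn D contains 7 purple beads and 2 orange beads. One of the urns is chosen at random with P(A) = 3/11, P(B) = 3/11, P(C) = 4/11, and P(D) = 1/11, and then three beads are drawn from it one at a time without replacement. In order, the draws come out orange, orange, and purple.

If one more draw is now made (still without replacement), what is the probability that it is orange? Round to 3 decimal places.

0.729

For each hypothesis, P(data | H) works out to: P(data | urn A) = (3/10)(2/9)(7/8) = 0.058333; P(data | urn B) = (9/12)(8/11)(3/10) = 0.16364; P(data | urn C) = (10/11)(9/10)(1/9) = 0.090909; P(data | urn D) = (2/9)(1/8)(7/7) = 0.027778.
The prior-weighted likelihoods are 3/11 · 0.058333 = 0.015909, 3/11 · 0.16364 = 0.044628, 4/11 · 0.090909 = 0.033058, 1/11 · 0.027778 = 0.0025253; summing to 0.09612.
Dividing through by the total gives posterior P(urn A | data) = 0.16551, P(urn B | data) = 0.46429, P(urn C | data) = 0.34392, P(urn D | data) = 0.026272.
So P(orange next | data) = Σ P(orange next | H) P(H | data) = (1/7)(0.16551) + (7/9)(0.46429) + (1)(0.34392) + (0)(0.026272) = 0.72868.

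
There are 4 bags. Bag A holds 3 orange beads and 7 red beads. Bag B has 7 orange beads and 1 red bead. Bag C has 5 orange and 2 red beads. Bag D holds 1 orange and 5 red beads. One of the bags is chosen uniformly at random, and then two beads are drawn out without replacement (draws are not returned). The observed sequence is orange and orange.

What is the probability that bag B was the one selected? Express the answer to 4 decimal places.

0.5801

Under each hypothesis, the probability of the observed sequence is: P(data | bag A) = (3/10)(2/9) = 1/15; P(data | bag B) = (7/8)(6/7) = 3/4; P(data | bag C) = (5/7)(4/6) = 10/21; P(data | bag D) = (1/6)(0/5) = 0.
The prior-weighted likelihoods are 1/4 · 1/15 = 1/60, 1/4 · 3/4 = 3/16, 1/4 · 10/21 = 5/42, 1/4 · 0 = 0; with total 181/560.
So P(bag B | data) = (3/16) / (181/560) = 105/181.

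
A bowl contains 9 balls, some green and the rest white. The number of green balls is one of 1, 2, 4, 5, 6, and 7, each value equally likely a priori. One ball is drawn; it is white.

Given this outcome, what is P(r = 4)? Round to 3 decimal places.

0.172

The likelihood of this draw under each hypothesis: P(data | r = 1) = (8/9) = 8/9; P(data | r = 2) = (7/9) = 7/9; P(data | r = 4) = (5/9) = 5/9; P(data | r = 5) = (4/9) = 4/9; P(data | r = 6) = (3/9) = 1/3; P(data | r = 7) = (2/9) = 2/9.
Weighting by the prior gives 1/6 · 8/9 = 4/27, 1/6 · 7/9 = 7/54, 1/6 · 5/9 = 5/54, 1/6 · 4/9 = 2/27, 1/6 · 1/3 = 1/18, 1/6 · 2/9 = 1/27; with total 29/54.
Therefore the posterior P(r = 4 | data) = (5/54) / (29/54) = 5/29.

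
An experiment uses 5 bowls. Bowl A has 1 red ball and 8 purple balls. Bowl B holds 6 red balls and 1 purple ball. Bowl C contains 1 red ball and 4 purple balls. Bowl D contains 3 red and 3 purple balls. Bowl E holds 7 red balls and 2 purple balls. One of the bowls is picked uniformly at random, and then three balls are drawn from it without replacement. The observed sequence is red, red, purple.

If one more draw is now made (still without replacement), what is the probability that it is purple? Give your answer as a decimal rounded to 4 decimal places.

Compute the likelihood of the observed sequence for each case: P(data | bowl A) = (1/9)(0/8) = 0; P(data | bowl B) = (6/7)(5/6)(1/5) = 0.14286; P(data | bowl C) = (1/5)(0/4) = 0; P(data | bowl D) = (3/6)(2/5)(3/4) = 0.15; P(data | bowl E) = (7/9)(6/8)(2/7) = 0.16667.
Weighting by the prior gives 1/5 · 0 = 0, 1/5 · 0.14286 = 0.028571, 1/5 · 0 = 0, 1/5 · 0.15 = 0.03, 1/5 · 0.16667 = 0.033333; these sum to 0.091905.
The posterior is then P(bowl A | data) = 0, P(bowl B | data) = 0.31088, P(bowl C | data) = 0, P(bowl D | data) = 0.32642, P(bowl E | data) = 0.36269.
So P(purple next | data) = Σ P(purple next | H) P(H | data) = (0)(0.31088) + (2/3)(0.32642) + (1/6)(0.36269) = 0.27807.

0.2781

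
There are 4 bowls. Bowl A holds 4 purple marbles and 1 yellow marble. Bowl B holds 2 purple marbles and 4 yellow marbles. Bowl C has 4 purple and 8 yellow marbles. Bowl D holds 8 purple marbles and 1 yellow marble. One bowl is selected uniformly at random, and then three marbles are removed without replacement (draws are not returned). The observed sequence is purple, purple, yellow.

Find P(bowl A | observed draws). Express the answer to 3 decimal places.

0.444

Compute the likelihood of the observed sequence for each case: P(data | bowl A) = (4/5)(3/4)(1/3) = 0.2; P(data | bowl B) = (2/6)(1/5)(4/4) = 0.066667; P(data | bowl C) = (4/12)(3/11)(8/10) = 0.072727; P(data | bowl D) = (8/9)(7/8)(1/7) = 0.11111.
Multiplying each by its prior: 1/4 · 0.2 = 0.05, 1/4 · 0.066667 = 0.016667, 1/4 · 0.072727 = 0.018182, 1/4 · 0.11111 = 0.027778; with total 0.11263.
Hence P(bowl A | data) = (0.05) / (0.11263) = 0.44395.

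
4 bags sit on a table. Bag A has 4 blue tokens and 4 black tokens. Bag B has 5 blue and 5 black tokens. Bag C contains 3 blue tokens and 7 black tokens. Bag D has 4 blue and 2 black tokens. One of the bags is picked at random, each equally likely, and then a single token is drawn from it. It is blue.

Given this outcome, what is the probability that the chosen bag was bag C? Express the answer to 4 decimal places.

Under each hypothesis, the probability of this draw is: P(data | bag A) = (4/8) = 1/2; P(data | bag B) = (5/10) = 1/2; P(data | bag C) = (3/10) = 3/10; P(data | bag D) = (4/6) = 2/3.
Multiplying each by its prior: 1/4 · 1/2 = 1/8, 1/4 · 1/2 = 1/8, 1/4 · 3/10 = 3/40, 1/4 · 2/3 = 1/6; summing to 59/120.
Hence P(bag C | data) = (3/40) / (59/120) = 9/59.

0.1525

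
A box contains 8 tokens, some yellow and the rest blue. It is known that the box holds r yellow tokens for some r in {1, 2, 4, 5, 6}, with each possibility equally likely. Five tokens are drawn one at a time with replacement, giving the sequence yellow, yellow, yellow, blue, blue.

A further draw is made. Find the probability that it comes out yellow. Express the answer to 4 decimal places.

Compute the likelihood of the observed sequence for each case: P(data | r = 1) = (1/8)(1/8)(1/8)(7/8)(7/8) = 0.0014954; P(data | r = 2) = (2/8)(2/8)(2/8)(6/8)(6/8) = 0.0087891; P(data | r = 4) = (4/8)(4/8)(4/8)(4/8)(4/8) = 0.03125; P(data | r = 5) = (5/8)(5/8)(5/8)(3/8)(3/8) = 0.034332; P(data | r = 6) = (6/8)(6/8)(6/8)(2/8)(2/8) = 0.026367.
The prior-weighted likelihoods are 1/5 · 0.0014954 = 0.00029907, 1/5 · 0.0087891 = 0.0017578, 1/5 · 0.03125 = 0.00625, 1/5 · 0.034332 = 0.0068665, 1/5 · 0.026367 = 0.0052734; with total 0.020447.
Dividing through by the total gives posterior P(r = 1 | data) = 0.014627, P(r = 2 | data) = 0.08597, P(r = 4 | data) = 0.30567, P(r = 5 | data) = 0.33582, P(r = 6 | data) = 0.25791.
Averaging over the posterior, P(yellow next | data) = (1/8)(0.014627) + (1/4)(0.08597) + (1/2)(0.30567) + (5/8)(0.33582) + (3/4)(0.25791) = 0.57948.

0.5795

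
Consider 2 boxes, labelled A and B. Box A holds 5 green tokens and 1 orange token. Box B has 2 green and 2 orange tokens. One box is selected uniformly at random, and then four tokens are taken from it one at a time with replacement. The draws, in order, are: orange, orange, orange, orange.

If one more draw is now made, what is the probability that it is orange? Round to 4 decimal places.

The likelihood of the observed sequence under each hypothesis: P(data | box A) = (1/6)(1/6)(1/6)(1/6) = 0.0007716; P(data | box B) = (2/4)(2/4)(2/4)(2/4) = 0.0625.
The prior-weighted likelihoods are 1/2 · 0.0007716 = 0.0003858, 1/2 · 0.0625 = 0.03125; with total 0.031636.
The posterior is then P(box A | data) = 0.012195, P(box B | data) = 0.9878.
Averaging over the posterior, P(orange next | data) = (1/6)(0.012195) + (1/2)(0.9878) = 0.49593.

0.4959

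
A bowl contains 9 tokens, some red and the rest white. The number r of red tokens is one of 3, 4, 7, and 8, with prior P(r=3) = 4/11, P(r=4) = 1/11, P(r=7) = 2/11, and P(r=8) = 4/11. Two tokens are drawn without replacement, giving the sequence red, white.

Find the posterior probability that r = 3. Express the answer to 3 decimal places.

The likelihood of the observed sequence under each hypothesis: P(data | r = 3) = (3/9)(6/8) = 1/4; P(data | r = 4) = (4/9)(5/8) = 5/18; P(data | r = 7) = (7/9)(2/8) = 7/36; P(data | r = 8) = (8/9)(1/8) = 1/9.
Multiplying each by its prior: 4/11 · 1/4 = 1/11, 1/11 · 5/18 = 5/198, 2/11 · 7/36 = 7/198, 4/11 · 1/9 = 4/99; with total 19/99.
Hence P(r = 3 | data) = (1/11) / (19/99) = 9/19.

0.474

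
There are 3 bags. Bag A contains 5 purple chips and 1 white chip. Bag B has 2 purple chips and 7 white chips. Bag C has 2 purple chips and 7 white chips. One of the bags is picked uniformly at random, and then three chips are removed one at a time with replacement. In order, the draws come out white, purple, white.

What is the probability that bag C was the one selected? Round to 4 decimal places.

Compute the likelihood of the observed sequence for each case: P(data | bag A) = (1/6)(5/6)(1/6) = 0.023148; P(data | bag B) = (7/9)(2/9)(7/9) = 0.13443; P(data | bag C) = (7/9)(2/9)(7/9) = 0.13443.
Weighting by the prior gives 1/3 · 0.023148 = 0.007716, 1/3 · 0.13443 = 0.04481, 1/3 · 0.13443 = 0.04481; summing to 0.097337.
Therefore the posterior P(bag C | data) = (0.04481) / (0.097337) = 0.46036.

0.4604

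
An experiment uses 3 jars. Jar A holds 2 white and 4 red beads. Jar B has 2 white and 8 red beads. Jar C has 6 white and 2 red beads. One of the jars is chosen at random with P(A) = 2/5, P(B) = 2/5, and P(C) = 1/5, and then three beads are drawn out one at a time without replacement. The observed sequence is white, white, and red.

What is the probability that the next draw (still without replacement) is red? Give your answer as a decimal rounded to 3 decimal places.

0.599

For each hypothesis, P(data | H) works out to: P(data | jar A) = (2/6)(1/5)(4/4) = 0.066667; P(data | jar B) = (2/10)(1/9)(8/8) = 0.022222; P(data | jar C) = (6/8)(5/7)(2/6) = 0.17857.
Weighting by the prior gives 2/5 · 0.066667 = 0.026667, 2/5 · 0.022222 = 0.0088889, 1/5 · 0.17857 = 0.035714; these sum to 0.07127.
Normalising, the posterior is P(jar A | data) = 0.37416, P(jar B | data) = 0.12472, P(jar C | data) = 0.50111.
Averaging over the posterior, P(red next | data) = (1)(0.37416) + (1)(0.12472) + (1/5)(0.50111) = 0.59911.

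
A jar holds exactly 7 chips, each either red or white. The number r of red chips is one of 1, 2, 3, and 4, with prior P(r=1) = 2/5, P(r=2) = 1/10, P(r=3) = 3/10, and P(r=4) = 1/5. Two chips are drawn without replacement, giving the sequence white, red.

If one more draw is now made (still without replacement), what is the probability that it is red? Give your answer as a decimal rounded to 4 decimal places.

The likelihood of the observed sequence under each hypothesis: P(data | r = 1) = (6/7)(1/6) = 1/7; P(data | r = 2) = (5/7)(2/6) = 5/21; P(data | r = 3) = (4/7)(3/6) = 2/7; P(data | r = 4) = (3/7)(4/6) = 2/7.
Weighting by the prior gives 2/5 · 1/7 = 2/35, 1/10 · 5/21 = 1/42, 3/10 · 2/7 = 3/35, 1/5 · 2/7 = 2/35; with total 47/210.
Dividing through by the total gives posterior P(r = 1 | data) = 12/47, P(r = 2 | data) = 5/47, P(r = 3 | data) = 18/47, P(r = 4 | data) = 12/47.
The predictive probability is P(red next | data) = (0)(12/47) + (1/5)(5/47) + (2/5)(18/47) + (3/5)(12/47) = 77/235.

0.3277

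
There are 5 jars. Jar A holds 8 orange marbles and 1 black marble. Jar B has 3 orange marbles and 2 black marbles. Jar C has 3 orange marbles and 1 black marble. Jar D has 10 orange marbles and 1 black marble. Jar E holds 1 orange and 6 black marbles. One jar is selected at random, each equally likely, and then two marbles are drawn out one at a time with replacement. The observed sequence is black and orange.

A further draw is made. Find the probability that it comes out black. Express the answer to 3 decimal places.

0.364

For each hypothesis, P(data | H) works out to: P(data | jar A) = (1/9)(8/9) = 0.098765; P(data | jar B) = (2/5)(3/5) = 0.24; P(data | jar C) = (1/4)(3/4) = 0.1875; P(data | jar D) = (1/11)(10/11) = 0.082645; P(data | jar E) = (6/7)(1/7) = 0.12245.
The prior-weighted likelihoods are 1/5 · 0.098765 = 0.019753, 1/5 · 0.24 = 0.048, 1/5 · 0.1875 = 0.0375, 1/5 · 0.082645 = 0.016529, 1/5 · 0.12245 = 0.02449; summing to 0.14627.
Dividing through by the total gives posterior P(jar A | data) = 0.13504, P(jar B | data) = 0.32816, P(jar C | data) = 0.25637, P(jar D | data) = 0.113, P(jar E | data) = 0.16743.
Averaging over the posterior, P(black next | data) = (1/9)(0.13504) + (2/5)(0.32816) + (1/4)(0.25637) + (1/11)(0.113) + (6/7)(0.16743) = 0.36414.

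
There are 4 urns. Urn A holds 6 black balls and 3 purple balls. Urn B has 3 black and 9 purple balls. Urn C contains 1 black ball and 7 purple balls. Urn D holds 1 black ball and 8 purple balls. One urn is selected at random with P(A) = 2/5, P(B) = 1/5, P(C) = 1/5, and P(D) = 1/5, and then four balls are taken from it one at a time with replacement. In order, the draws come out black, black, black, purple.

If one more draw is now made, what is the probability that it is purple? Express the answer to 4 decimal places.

0.3639

The likelihood of the observed sequence under each hypothesis: P(data | urn A) = (6/9)(6/9)(6/9)(3/9) = 0.098765; P(data | urn B) = (3/12)(3/12)(3/12)(9/12) = 0.011719; P(data | urn C) = (1/8)(1/8)(1/8)(7/8) = 0.001709; P(data | urn D) = (1/9)(1/9)(1/9)(8/9) = 0.0012193.
The prior-weighted likelihoods are 2/5 · 0.098765 = 0.039506, 1/5 · 0.011719 = 0.0023437, 1/5 · 0.001709 = 0.0003418, 1/5 · 0.0012193 = 0.00024387; summing to 0.042436.
The posterior is then P(urn A | data) = 0.93097, P(urn B | data) = 0.055231, P(urn C | data) = 0.0080545, P(urn D | data) = 0.0057467.
So P(purple next | data) = Σ P(purple next | H) P(H | data) = (1/3)(0.93097) + (3/4)(0.055231) + (7/8)(0.0080545) + (8/9)(0.0057467) = 0.3639.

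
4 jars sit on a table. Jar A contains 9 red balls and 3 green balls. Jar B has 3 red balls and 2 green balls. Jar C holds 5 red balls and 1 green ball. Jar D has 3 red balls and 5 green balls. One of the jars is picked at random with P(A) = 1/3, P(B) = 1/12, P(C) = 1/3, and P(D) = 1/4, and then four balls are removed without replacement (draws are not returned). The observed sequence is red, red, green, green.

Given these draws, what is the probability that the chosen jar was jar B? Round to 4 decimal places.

0.2175

Compute the likelihood of the observed sequence for each case: P(data | jar A) = (9/12)(8/11)(3/10)(2/9) = 0.036364; P(data | jar B) = (3/5)(2/4)(2/3)(1/2) = 0.1; P(data | jar C) = (5/6)(4/5)(1/4)(0/3) = 0; P(data | jar D) = (3/8)(2/7)(5/6)(4/5) = 0.071429.
The prior-weighted likelihoods are 1/3 · 0.036364 = 0.012121, 1/12 · 0.1 = 0.0083333, 1/3 · 0 = 0, 1/4 · 0.071429 = 0.017857; these sum to 0.038312.
Hence P(jar B | data) = (0.0083333) / (0.038312) = 0.21751.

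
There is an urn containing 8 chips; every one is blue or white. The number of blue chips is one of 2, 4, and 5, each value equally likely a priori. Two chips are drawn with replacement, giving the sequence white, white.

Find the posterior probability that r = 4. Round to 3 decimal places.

The likelihood of the observed sequence under each hypothesis: P(data | r = 2) = (6/8)(6/8) = 9/16; P(data | r = 4) = (4/8)(4/8) = 1/4; P(data | r = 5) = (3/8)(3/8) = 9/64.
The prior-weighted likelihoods are 1/3 · 9/16 = 3/16, 1/3 · 1/4 = 1/12, 1/3 · 9/64 = 3/64; with total 61/192.
So P(r = 4 | data) = (1/12) / (61/192) = 16/61.

0.262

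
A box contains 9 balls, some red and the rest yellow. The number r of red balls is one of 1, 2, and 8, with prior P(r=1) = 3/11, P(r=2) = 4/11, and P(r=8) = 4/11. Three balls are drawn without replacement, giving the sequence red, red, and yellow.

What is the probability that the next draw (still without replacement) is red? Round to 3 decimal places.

0.800

Compute the likelihood of the observed sequence for each case: P(data | r = 1) = (1/9)(0/8) = 0; P(data | r = 2) = (2/9)(1/8)(7/7) = 1/36; P(data | r = 8) = (8/9)(7/8)(1/7) = 1/9.
The prior-weighted likelihoods are 3/11 · 0 = 0, 4/11 · 1/36 = 1/99, 4/11 · 1/9 = 4/99; these sum to 5/99.
Normalising, the posterior is P(r = 1 | data) = 0, P(r = 2 | data) = 1/5, P(r = 8 | data) = 4/5.
So P(red next | data) = Σ P(red next | H) P(H | data) = (0)(1/5) + (1)(4/5) = 4/5.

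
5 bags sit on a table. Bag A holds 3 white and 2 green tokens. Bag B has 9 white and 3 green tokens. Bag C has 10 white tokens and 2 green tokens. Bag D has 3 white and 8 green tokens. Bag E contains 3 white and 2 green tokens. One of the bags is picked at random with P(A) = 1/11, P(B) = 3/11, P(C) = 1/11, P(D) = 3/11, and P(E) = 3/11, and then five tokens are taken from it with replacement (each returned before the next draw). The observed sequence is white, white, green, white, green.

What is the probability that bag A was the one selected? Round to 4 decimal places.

0.1301

For each hypothesis, P(data | H) works out to: P(data | bag A) = (3/5)(3/5)(2/5)(3/5)(2/5) = 0.03456; P(data | bag B) = (9/12)(9/12)(3/12)(9/12)(3/12) = 0.026367; P(data | bag C) = (10/12)(10/12)(2/12)(10/12)(2/12) = 0.016075; P(data | bag D) = (3/11)(3/11)(8/11)(3/11)(8/11) = 0.01073; P(data | bag E) = (3/5)(3/5)(2/5)(3/5)(2/5) = 0.03456.
The prior-weighted likelihoods are 1/11 · 0.03456 = 0.0031418, 3/11 · 0.026367 = 0.0071911, 1/11 · 0.016075 = 0.0014614, 3/11 · 0.01073 = 0.0029262, 3/11 · 0.03456 = 0.0094255; with total 0.024146.
So P(bag A | data) = (0.0031418) / (0.024146) = 0.13012.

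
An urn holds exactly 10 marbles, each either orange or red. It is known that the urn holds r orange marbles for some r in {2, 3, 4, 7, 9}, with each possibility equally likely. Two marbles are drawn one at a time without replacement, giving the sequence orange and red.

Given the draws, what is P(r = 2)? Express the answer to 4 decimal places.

0.1758

For each hypothesis, P(data | H) works out to: P(data | r = 2) = (2/10)(8/9) = 8/45; P(data | r = 3) = (3/10)(7/9) = 7/30; P(data | r = 4) = (4/10)(6/9) = 4/15; P(data | r = 7) = (7/10)(3/9) = 7/30; P(data | r = 9) = (9/10)(1/9) = 1/10.
The prior-weighted likelihoods are 1/5 · 8/45 = 8/225, 1/5 · 7/30 = 7/150, 1/5 · 4/15 = 4/75, 1/5 · 7/30 = 7/150, 1/5 · 1/10 = 1/50; these sum to 91/450.
By Bayes' rule, P(r = 2 | data) = (8/225) / (91/450) = 16/91.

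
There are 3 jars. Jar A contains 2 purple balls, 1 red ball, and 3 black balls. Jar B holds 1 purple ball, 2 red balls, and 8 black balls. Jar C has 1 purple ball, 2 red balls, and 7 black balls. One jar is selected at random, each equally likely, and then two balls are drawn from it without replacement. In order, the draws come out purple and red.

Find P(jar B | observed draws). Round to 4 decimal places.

0.1698

The likelihood of the observed sequence under each hypothesis: P(data | jar A) = (2/6)(1/5) = 0.066667; P(data | jar B) = (1/11)(2/10) = 0.018182; P(data | jar C) = (1/10)(2/9) = 0.022222.
The prior-weighted likelihoods are 1/3 · 0.066667 = 0.022222, 1/3 · 0.018182 = 0.0060606, 1/3 · 0.022222 = 0.0074074; these sum to 0.03569.
By Bayes' rule, P(jar B | data) = (0.0060606) / (0.03569) = 0.16981.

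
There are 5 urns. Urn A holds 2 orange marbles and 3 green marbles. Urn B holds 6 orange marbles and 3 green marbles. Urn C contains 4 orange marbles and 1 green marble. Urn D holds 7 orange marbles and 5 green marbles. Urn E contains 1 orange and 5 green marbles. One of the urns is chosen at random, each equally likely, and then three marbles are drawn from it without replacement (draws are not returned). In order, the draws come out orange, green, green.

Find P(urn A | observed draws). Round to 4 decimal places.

For each hypothesis, P(data | H) works out to: P(data | urn A) = (2/5)(3/4)(2/3) = 0.2; P(data | urn B) = (6/9)(3/8)(2/7) = 0.071429; P(data | urn C) = (4/5)(1/4)(0/3) = 0; P(data | urn D) = (7/12)(5/11)(4/10) = 0.10606; P(data | urn E) = (1/6)(5/5)(4/4) = 0.16667.
Weighting by the prior gives 1/5 · 0.2 = 0.04, 1/5 · 0.071429 = 0.014286, 1/5 · 0 = 0, 1/5 · 0.10606 = 0.021212, 1/5 · 0.16667 = 0.033333; these sum to 0.10883.
By Bayes' rule, P(urn A | data) = (0.04) / (0.10883) = 0.36754.

0.3675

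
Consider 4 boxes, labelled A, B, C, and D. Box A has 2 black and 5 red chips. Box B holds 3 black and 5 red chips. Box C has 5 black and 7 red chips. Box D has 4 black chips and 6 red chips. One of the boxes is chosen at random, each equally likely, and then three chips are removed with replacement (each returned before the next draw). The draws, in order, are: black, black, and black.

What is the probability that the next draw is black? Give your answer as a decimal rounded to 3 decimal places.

The likelihood of the observed sequence under each hypothesis: P(data | box A) = (2/7)(2/7)(2/7) = 0.023324; P(data | box B) = (3/8)(3/8)(3/8) = 0.052734; P(data | box C) = (5/12)(5/12)(5/12) = 0.072338; P(data | box D) = (4/10)(4/10)(4/10) = 0.064.
The prior-weighted likelihoods are 1/4 · 0.023324 = 0.0058309, 1/4 · 0.052734 = 0.013184, 1/4 · 0.072338 = 0.018084, 1/4 · 0.064 = 0.016; summing to 0.053099.
Normalising, the posterior is P(box A | data) = 0.10981, P(box B | data) = 0.24828, P(box C | data) = 0.34058, P(box D | data) = 0.30132.
So P(black next | data) = Σ P(black next | H) P(H | data) = (2/7)(0.10981) + (3/8)(0.24828) + (5/12)(0.34058) + (2/5)(0.30132) = 0.38692.

0.387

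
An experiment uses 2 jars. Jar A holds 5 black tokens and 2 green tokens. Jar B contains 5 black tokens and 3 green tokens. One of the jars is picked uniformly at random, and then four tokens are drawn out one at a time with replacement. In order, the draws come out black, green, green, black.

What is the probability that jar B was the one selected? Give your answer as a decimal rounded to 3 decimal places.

0.569

Under each hypothesis, the probability of the observed sequence is: P(data | jar A) = (5/7)(2/7)(2/7)(5/7) = 0.041649; P(data | jar B) = (5/8)(3/8)(3/8)(5/8) = 0.054932.
Multiplying each by its prior: 1/2 · 0.041649 = 0.020825, 1/2 · 0.054932 = 0.027466; summing to 0.04829.
So P(jar B | data) = (0.027466) / (0.04829) = 0.56876.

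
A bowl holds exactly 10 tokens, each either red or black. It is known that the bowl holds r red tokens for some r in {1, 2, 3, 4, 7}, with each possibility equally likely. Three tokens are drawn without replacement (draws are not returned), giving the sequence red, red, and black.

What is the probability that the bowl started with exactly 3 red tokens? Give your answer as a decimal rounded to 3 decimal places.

0.164

Compute the likelihood of the observed sequence for each case: P(data | r = 1) = (1/10)(0/9) = 0; P(data | r = 2) = (2/10)(1/9)(8/8) = 1/45; P(data | r = 3) = (3/10)(2/9)(7/8) = 7/120; P(data | r = 4) = (4/10)(3/9)(6/8) = 1/10; P(data | r = 7) = (7/10)(6/9)(3/8) = 7/40.
Weighting by the prior gives 1/5 · 0 = 0, 1/5 · 1/45 = 1/225, 1/5 · 7/120 = 7/600, 1/5 · 1/10 = 1/50, 1/5 · 7/40 = 7/200; summing to 16/225.
By Bayes' rule, P(r = 3 | data) = (7/600) / (16/225) = 21/128.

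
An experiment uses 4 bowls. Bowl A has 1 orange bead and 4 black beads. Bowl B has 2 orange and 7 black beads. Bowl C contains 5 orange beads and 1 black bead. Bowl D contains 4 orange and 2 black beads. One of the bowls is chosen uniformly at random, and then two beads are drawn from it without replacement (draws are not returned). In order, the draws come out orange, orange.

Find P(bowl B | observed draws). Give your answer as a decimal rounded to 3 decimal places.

For each hypothesis, P(data | H) works out to: P(data | bowl A) = (1/5)(0/4) = 0; P(data | bowl B) = (2/9)(1/8) = 1/36; P(data | bowl C) = (5/6)(4/5) = 2/3; P(data | bowl D) = (4/6)(3/5) = 2/5.
Weighting by the prior gives 1/4 · 0 = 0, 1/4 · 1/36 = 1/144, 1/4 · 2/3 = 1/6, 1/4 · 2/5 = 1/10; these sum to 197/720.
By Bayes' rule, P(bowl B | data) = (1/144) / (197/720) = 5/197.

0.025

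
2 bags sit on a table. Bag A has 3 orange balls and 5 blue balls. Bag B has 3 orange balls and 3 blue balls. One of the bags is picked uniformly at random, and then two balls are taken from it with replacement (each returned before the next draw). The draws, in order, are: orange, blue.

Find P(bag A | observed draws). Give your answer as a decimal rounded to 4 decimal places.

0.4839

The likelihood of the observed sequence under each hypothesis: P(data | bag A) = (3/8)(5/8) = 15/64; P(data | bag B) = (3/6)(3/6) = 1/4.
Weighting by the prior gives 1/2 · 15/64 = 15/128, 1/2 · 1/4 = 1/8; summing to 31/128.
Therefore the posterior P(bag A | data) = (15/128) / (31/128) = 15/31.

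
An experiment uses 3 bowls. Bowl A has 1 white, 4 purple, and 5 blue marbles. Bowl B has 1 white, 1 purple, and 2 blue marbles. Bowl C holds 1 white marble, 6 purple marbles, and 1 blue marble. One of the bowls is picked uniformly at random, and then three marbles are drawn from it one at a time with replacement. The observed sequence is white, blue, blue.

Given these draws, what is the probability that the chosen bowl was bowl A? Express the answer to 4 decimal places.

Under each hypothesis, the probability of the observed sequence is: P(data | bowl A) = (1/10)(5/10)(5/10) = 0.025; P(data | bowl B) = (1/4)(2/4)(2/4) = 0.0625; P(data | bowl C) = (1/8)(1/8)(1/8) = 0.0019531.
The prior-weighted likelihoods are 1/3 · 0.025 = 0.0083333, 1/3 · 0.0625 = 0.020833, 1/3 · 0.0019531 = 0.00065104; summing to 0.029818.
By Bayes' rule, P(bowl A | data) = (0.0083333) / (0.029818) = 0.27948.

0.2795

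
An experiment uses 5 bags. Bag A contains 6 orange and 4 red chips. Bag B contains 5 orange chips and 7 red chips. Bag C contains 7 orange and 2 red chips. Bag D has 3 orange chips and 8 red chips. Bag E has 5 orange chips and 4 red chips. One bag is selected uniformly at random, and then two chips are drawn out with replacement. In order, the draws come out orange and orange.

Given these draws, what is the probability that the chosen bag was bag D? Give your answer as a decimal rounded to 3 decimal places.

For each hypothesis, P(data | H) works out to: P(data | bag A) = (6/10)(6/10) = 0.36; P(data | bag B) = (5/12)(5/12) = 0.17361; P(data | bag C) = (7/9)(7/9) = 0.60494; P(data | bag D) = (3/11)(3/11) = 0.07438; P(data | bag E) = (5/9)(5/9) = 0.30864.
The prior-weighted likelihoods are 1/5 · 0.36 = 0.072, 1/5 · 0.17361 = 0.034722, 1/5 · 0.60494 = 0.12099, 1/5 · 0.07438 = 0.014876, 1/5 · 0.30864 = 0.061728; with total 0.30431.
So P(bag D | data) = (0.014876) / (0.30431) = 0.048884.

0.049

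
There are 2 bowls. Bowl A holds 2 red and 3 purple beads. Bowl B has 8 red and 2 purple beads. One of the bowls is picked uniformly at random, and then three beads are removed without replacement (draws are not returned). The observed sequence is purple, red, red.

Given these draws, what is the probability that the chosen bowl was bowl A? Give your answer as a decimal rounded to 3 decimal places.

0.391

For each hypothesis, P(data | H) works out to: P(data | bowl A) = (3/5)(2/4)(1/3) = 1/10; P(data | bowl B) = (2/10)(8/9)(7/8) = 7/45.
Multiplying each by its prior: 1/2 · 1/10 = 1/20, 1/2 · 7/45 = 7/90; these sum to 23/180.
By Bayes' rule, P(bowl A | data) = (1/20) / (23/180) = 9/23.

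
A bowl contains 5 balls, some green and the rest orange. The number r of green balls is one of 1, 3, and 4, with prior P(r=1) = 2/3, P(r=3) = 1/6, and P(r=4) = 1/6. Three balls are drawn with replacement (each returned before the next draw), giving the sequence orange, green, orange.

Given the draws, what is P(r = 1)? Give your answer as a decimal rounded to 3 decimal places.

Under each hypothesis, the probability of the observed sequence is: P(data | r = 1) = (4/5)(1/5)(4/5) = 16/125; P(data | r = 3) = (2/5)(3/5)(2/5) = 12/125; P(data | r = 4) = (1/5)(4/5)(1/5) = 4/125.
The prior-weighted likelihoods are 2/3 · 16/125 = 32/375, 1/6 · 12/125 = 2/125, 1/6 · 4/125 = 2/375; with total 8/75.
So P(r = 1 | data) = (32/375) / (8/75) = 4/5.

0.800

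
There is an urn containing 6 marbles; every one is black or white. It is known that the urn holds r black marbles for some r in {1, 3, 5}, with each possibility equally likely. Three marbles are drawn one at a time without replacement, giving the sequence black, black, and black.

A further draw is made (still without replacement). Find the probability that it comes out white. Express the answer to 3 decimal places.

0.394

For each hypothesis, P(data | H) works out to: P(data | r = 1) = (1/6)(0/5) = 0; P(data | r = 3) = (3/6)(2/5)(1/4) = 1/20; P(data | r = 5) = (5/6)(4/5)(3/4) = 1/2.
The prior-weighted likelihoods are 1/3 · 0 = 0, 1/3 · 1/20 = 1/60, 1/3 · 1/2 = 1/6; these sum to 11/60.
Normalising, the posterior is P(r = 1 | data) = 0, P(r = 3 | data) = 1/11, P(r = 5 | data) = 10/11.
Averaging over the posterior, P(white next | data) = (1)(1/11) + (1/3)(10/11) = 13/33.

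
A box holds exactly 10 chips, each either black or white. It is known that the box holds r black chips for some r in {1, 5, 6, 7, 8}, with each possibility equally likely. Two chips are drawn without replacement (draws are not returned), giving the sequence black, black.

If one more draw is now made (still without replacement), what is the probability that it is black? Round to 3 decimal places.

Under each hypothesis, the probability of the observed sequence is: P(data | r = 1) = (1/10)(0/9) = 0; P(data | r = 5) = (5/10)(4/9) = 2/9; P(data | r = 6) = (6/10)(5/9) = 1/3; P(data | r = 7) = (7/10)(6/9) = 7/15; P(data | r = 8) = (8/10)(7/9) = 28/45.
The prior-weighted likelihoods are 1/5 · 0 = 0, 1/5 · 2/9 = 2/45, 1/5 · 1/3 = 1/15, 1/5 · 7/15 = 7/75, 1/5 · 28/45 = 28/225; summing to 74/225.
Dividing through by the total gives posterior P(r = 1 | data) = 0, P(r = 5 | data) = 5/37, P(r = 6 | data) = 15/74, P(r = 7 | data) = 21/74, P(r = 8 | data) = 14/37.
Averaging over the posterior, P(black next | data) = (3/8)(5/37) + (1/2)(15/74) + (5/8)(21/74) + (3/4)(14/37) = 363/592.

0.613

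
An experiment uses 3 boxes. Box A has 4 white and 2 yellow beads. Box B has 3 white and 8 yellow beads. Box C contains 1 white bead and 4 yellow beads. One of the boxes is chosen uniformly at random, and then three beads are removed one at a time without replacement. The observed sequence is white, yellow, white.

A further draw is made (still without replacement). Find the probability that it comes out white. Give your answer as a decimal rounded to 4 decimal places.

Compute the likelihood of the observed sequence for each case: P(data | box A) = (4/6)(2/5)(3/4) = 1/5; P(data | box B) = (3/11)(8/10)(2/9) = 8/165; P(data | box C) = (1/5)(4/4)(0/3) = 0.
Multiplying each by its prior: 1/3 · 1/5 = 1/15, 1/3 · 8/165 = 8/495, 1/3 · 0 = 0; these sum to 41/495.
The posterior is then P(box A | data) = 33/41, P(box B | data) = 8/41, P(box C | data) = 0.
So P(white next | data) = Σ P(white next | H) P(H | data) = (2/3)(33/41) + (1/8)(8/41) = 23/41.

0.5610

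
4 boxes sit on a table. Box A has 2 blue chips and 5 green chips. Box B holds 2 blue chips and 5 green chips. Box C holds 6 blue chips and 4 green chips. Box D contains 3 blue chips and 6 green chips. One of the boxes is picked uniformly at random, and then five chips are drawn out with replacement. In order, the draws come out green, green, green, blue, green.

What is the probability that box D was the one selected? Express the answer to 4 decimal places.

0.2863

Compute the likelihood of the observed sequence for each case: P(data | box A) = (5/7)(5/7)(5/7)(2/7)(5/7) = 0.074374; P(data | box B) = (5/7)(5/7)(5/7)(2/7)(5/7) = 0.074374; P(data | box C) = (4/10)(4/10)(4/10)(6/10)(4/10) = 0.01536; P(data | box D) = (6/9)(6/9)(6/9)(3/9)(6/9) = 0.065844.
Multiplying each by its prior: 1/4 · 0.074374 = 0.018593, 1/4 · 0.074374 = 0.018593, 1/4 · 0.01536 = 0.00384, 1/4 · 0.065844 = 0.016461; these sum to 0.057488.
Therefore the posterior P(box D | data) = (0.016461) / (0.057488) = 0.28634.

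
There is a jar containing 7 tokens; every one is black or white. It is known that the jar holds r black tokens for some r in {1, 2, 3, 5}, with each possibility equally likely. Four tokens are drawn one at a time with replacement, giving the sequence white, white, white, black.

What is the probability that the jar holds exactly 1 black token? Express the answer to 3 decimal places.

Under each hypothesis, the probability of the observed sequence is: P(data | r = 1) = (6/7)(6/7)(6/7)(1/7) = 0.089963; P(data | r = 2) = (5/7)(5/7)(5/7)(2/7) = 0.10412; P(data | r = 3) = (4/7)(4/7)(4/7)(3/7) = 0.079967; P(data | r = 5) = (2/7)(2/7)(2/7)(5/7) = 0.01666.
The prior-weighted likelihoods are 1/4 · 0.089963 = 0.022491, 1/4 · 0.10412 = 0.026031, 1/4 · 0.079967 = 0.019992, 1/4 · 0.01666 = 0.0041649; these sum to 0.072678.
Therefore the posterior P(r = 1 | data) = (0.022491) / (0.072678) = 0.30946.

0.309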